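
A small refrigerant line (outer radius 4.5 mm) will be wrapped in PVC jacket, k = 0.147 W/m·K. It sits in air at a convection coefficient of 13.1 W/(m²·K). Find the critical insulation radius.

r_cr ≈ 11.2 mm

For a cylinder r_cr = k/h = 0.147/13.1
r_cr = 11.2 mm; since the bare radius (4.5 mm) is below r_cr, adding a thin layer of insulation will *increase* heat loss.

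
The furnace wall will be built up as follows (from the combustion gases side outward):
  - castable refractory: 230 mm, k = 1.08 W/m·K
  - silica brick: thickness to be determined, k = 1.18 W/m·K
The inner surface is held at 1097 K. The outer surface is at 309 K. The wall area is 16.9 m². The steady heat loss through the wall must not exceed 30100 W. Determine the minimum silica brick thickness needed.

L ≈ 271 mm

Series thermal resistances:
R_castable refractory = L/(kA) = 0.23/(1.08×16.9) = 0.0126 K/W
Sum of the known resistances R_other = 0.0126 K/W
Required total resistance R_tot = ΔT/Q_allow = 788/30100 = 0.02618 K/W
R_silica brick = R_tot − R_other = 0.01358 K/W
L = R·k·A = 0.01358×1.18×16.9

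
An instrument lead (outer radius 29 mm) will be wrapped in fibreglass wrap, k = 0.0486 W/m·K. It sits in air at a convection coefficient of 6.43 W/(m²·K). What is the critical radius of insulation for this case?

For a cylinder r_cr = k/h = 0.0486/6.43
r_cr = 7.56 mm; since the bare radius (29 mm) is above r_cr, any added insulation will reduce heat loss.

r_cr ≈ 7.56 mm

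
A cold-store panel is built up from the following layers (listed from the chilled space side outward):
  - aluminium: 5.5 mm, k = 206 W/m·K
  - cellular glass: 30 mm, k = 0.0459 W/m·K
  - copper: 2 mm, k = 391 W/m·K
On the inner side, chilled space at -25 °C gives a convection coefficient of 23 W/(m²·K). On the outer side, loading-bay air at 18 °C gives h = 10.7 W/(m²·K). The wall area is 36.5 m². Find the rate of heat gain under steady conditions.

Treating each layer as a thermal resistance in series:
R_inner film = 1/(h_i·A) = 1/(23×36.5) = 0.001191 K/W
R_aluminium = L/(kA) = 0.0055/(206×36.5) = 7.315×10^-7 K/W
R_cellular glass = L/(kA) = 0.03/(0.0459×36.5) = 0.01791 K/W
R_copper = L/(kA) = 0.002/(391×36.5) = 1.401×10^-7 K/W
R_outer film = 1/(h_o·A) = 1/(10.7×36.5) = 0.00256 K/W
R_total = 0.02166 K/W
Q = ΔT / R_total = 43 / 0.02166

Q ≈ 1990 W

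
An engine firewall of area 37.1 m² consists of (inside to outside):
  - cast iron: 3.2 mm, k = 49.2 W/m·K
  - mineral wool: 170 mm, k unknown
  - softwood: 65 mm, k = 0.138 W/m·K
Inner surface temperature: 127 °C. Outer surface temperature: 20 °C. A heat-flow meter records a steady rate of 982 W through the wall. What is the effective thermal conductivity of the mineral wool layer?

k ≈ 0.0476 W/(m·K)

Using the resistance-network approach (series):
R_cast iron = L/(kA) = 0.0032/(49.2×37.1) = 1.753×10^-6 K/W
R_softwood = L/(kA) = 0.065/(0.138×37.1) = 0.0127 K/W
Sum of known resistances R_other = 0.0127 K/W
Total R = ΔT/Q = 107/982 = 0.109 K/W
R_mineral wool = R_total − R_other = 0.09626 K/W
k = L/(R·A) = 0.17/(0.09626×37.1)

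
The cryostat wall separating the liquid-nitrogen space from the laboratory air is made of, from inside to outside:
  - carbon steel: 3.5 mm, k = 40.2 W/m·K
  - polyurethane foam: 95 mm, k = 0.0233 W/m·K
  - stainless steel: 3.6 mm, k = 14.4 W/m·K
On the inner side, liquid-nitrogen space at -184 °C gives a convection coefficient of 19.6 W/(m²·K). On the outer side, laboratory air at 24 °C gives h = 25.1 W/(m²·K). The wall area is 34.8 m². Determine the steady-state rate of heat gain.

Q ≈ 1740 W

Model the wall as resistances in series:
R_inner film = 1/(h_i·A) = 1/(19.6×34.8) = 0.001466 K/W
R_carbon steel = L/(kA) = 0.0035/(40.2×34.8) = 2.502×10^-6 K/W
R_polyurethane foam = L/(kA) = 0.095/(0.0233×34.8) = 0.1172 K/W
R_stainless steel = L/(kA) = 0.0036/(14.4×34.8) = 7.184×10^-6 K/W
R_outer film = 1/(h_o·A) = 1/(25.1×34.8) = 0.001145 K/W
R_total = 0.1198 K/W
Q = ΔT / R_total = 208 / 0.1198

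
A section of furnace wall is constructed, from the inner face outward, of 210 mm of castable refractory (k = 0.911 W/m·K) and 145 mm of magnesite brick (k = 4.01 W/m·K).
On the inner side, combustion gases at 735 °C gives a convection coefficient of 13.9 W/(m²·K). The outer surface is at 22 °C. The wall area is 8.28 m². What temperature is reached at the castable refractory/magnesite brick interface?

Using the resistance-network approach (series):
R_inner film = 1/(h_i·A) = 1/(13.9×8.28) = 0.008689 K/W
R_castable refractory = L/(kA) = 0.21/(0.911×8.28) = 0.02784 K/W
R_magnesite brick = L/(kA) = 0.145/(4.01×8.28) = 0.004367 K/W
R_total = 0.0409 K/W;  Q = ΔT/R_total = 713/0.0409 = 17430 W
T_interface = T_inner − Q·ΣR(inner→interface) = 735 − 17400×0.03653

T ≈ 98.1 °C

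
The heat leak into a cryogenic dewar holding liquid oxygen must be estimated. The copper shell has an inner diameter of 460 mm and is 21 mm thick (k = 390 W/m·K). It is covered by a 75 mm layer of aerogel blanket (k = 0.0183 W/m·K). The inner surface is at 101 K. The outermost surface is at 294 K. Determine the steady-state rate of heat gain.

Q ≈ 48.4 W

Radial (spherical) resistances in series:
R_copper shell = (1/0.23 − 1/0.251)/(4π×390) = 7.422×10^-5 K/W
R_aerogel blanket = (1/0.251 − 1/0.326)/(4π×0.0183) = 3.986 K/W
R_total = 3.986 K/W
Q = ΔT/R_total = 193/3.986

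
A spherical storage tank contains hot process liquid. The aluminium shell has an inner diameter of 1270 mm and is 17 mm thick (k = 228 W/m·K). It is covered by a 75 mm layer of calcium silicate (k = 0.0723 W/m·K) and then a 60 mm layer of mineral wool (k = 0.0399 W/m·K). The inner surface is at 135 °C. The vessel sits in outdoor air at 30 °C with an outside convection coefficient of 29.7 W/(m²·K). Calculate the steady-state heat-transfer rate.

Spherical conduction: R = (1/r_in − 1/r_out)/(4πk) per layer; series-sum.
R_aluminium shell = (1/0.635 − 1/0.652)/(4π×228) = 1.433×10^-5 K/W
R_calcium silicate = (1/0.652 − 1/0.727)/(4π×0.0723) = 0.1742 K/W
R_mineral wool = (1/0.727 − 1/0.787)/(4π×0.0399) = 0.2092 K/W
R_outer film = 1/(h·4πr_o²) = 1/(29.7×4π×0.787²) = 0.004326 K/W
R_total = 0.3876 K/W
Q = ΔT/R_total = 105/0.3876

Q ≈ 271 W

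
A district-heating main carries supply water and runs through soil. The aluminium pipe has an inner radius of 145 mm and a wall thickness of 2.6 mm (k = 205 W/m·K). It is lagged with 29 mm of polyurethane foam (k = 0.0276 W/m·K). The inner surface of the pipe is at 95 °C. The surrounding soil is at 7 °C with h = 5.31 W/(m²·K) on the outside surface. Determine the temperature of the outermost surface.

T ≈ 19.4 °C

Cylindrical conduction, so R = ln(r₂/r₁)/(2πkL) per layer, in series:
R_aluminium pipe wall = ln(147.6/145)/(2π×205×1) = 1.38×10^-5 K/W
R_polyurethane foam = ln(176.6/147.6)/(2π×0.0276×1) = 1.034 K/W
R_outer film = 1/(h_o·2πr_oL) = 1/(5.31×2π×0.1766×1) = 0.1697 K/W
R_total = 1.204 K/W
Q = ΔT/R_total = 88/1.204
Q = 73.1 W/m
T_interface = T_inner − Q·ΣR(inner→interface) = 95 − 73.1×1.034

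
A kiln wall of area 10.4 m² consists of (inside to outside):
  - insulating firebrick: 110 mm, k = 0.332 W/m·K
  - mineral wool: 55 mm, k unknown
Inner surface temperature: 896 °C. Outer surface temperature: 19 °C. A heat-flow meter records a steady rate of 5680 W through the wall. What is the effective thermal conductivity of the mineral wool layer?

k ≈ 0.0432 W/(m·K)

Series thermal resistances:
R_insulating firebrick = L/(kA) = 0.11/(0.332×10.4) = 0.03186 K/W
Sum of known resistances R_other = 0.03186 K/W
Total R = ΔT/Q = 877/5680 = 0.1544 K/W
R_mineral wool = R_total − R_other = 0.1225 K/W
k = L/(R·A) = 0.055/(0.1225×10.4)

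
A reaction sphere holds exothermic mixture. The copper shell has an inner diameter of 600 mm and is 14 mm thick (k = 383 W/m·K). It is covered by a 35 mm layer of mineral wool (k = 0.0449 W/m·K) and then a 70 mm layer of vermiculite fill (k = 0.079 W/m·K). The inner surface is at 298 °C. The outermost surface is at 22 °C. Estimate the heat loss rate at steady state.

Q ≈ 263 W

For a spherical shell R = (1/r₁ − 1/r₂)/(4πk); film R = 1/(h·4πr²). In series:
R_copper shell = (1/0.3 − 1/0.314)/(4π×383) = 3.088×10^-5 K/W
R_mineral wool = (1/0.314 − 1/0.349)/(4π×0.0449) = 0.5661 K/W
R_vermiculite fill = (1/0.349 − 1/0.419)/(4π×0.079) = 0.4822 K/W
R_total = 1.048 K/W
Q = ΔT/R_total = 276/1.048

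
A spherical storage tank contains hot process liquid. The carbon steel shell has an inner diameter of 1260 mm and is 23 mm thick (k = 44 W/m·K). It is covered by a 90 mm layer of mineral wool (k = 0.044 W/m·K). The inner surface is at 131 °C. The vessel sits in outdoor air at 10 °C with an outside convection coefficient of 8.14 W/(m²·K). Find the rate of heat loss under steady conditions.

For a spherical shell R = (1/r₁ − 1/r₂)/(4πk); film R = 1/(h·4πr²). In series:
R_carbon steel shell = (1/0.63 − 1/0.653)/(4π×44) = 1.011×10^-4 K/W
R_mineral wool = (1/0.653 − 1/0.743)/(4π×0.044) = 0.3355 K/W
R_outer film = 1/(h·4πr_o²) = 1/(8.14×4π×0.743²) = 0.01771 K/W
R_total = 0.3533 K/W
Q = ΔT/R_total = 121/0.3533

Q ≈ 342 W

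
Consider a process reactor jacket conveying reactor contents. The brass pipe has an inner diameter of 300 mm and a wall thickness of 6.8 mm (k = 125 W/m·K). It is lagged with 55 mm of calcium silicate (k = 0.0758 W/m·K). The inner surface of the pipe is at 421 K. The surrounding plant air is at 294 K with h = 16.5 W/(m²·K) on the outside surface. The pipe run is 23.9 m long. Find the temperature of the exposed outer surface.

Treating each annulus and film as a series resistance:
R_brass pipe wall = ln(156.8/150)/(2π×125×23.9) = 2.362×10^-6 K/W
R_calcium silicate = ln(211.8/156.8)/(2π×0.0758×23.9) = 0.02641 K/W
R_outer film = 1/(h_o·2πr_oL) = 1/(16.5×2π×0.2118×23.9) = 0.001906 K/W
R_total = 0.02832 K/W
Q = ΔT/R_total = 127/0.02832
Q = 4480 W
T_interface = T_inner − Q·ΣR(inner→interface) = 421 − 4480×0.02642

T ≈ 303 K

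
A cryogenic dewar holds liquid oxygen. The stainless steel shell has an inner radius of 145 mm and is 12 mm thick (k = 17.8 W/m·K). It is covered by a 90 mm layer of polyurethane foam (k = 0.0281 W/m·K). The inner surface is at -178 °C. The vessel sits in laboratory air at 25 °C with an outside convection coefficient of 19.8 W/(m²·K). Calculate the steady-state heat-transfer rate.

Q ≈ 30.6 W

Radial (spherical) resistances in series:
R_stainless steel shell = (1/0.145 − 1/0.157)/(4π×17.8) = 0.002357 K/W
R_polyurethane foam = (1/0.157 − 1/0.247)/(4π×0.0281) = 6.572 K/W
R_outer film = 1/(h·4πr_o²) = 1/(19.8×4π×0.247²) = 0.06588 K/W
R_total = 6.641 K/W
Q = ΔT/R_total = 203/6.641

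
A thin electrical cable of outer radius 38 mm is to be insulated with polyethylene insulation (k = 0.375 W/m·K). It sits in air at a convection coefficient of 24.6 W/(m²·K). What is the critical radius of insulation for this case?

For a cylinder r_cr = k/h = 0.375/24.6
r_cr = 15.2 mm; since the bare radius (38 mm) is above r_cr, any added insulation will reduce heat loss.

r_cr ≈ 15.2 mm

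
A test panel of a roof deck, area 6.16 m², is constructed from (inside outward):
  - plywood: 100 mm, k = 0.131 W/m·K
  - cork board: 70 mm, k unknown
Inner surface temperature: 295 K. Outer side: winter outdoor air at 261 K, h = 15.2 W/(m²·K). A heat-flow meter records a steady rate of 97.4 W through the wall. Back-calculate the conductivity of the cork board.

Model the wall as resistances in series:
R_plywood = L/(kA) = 0.1/(0.131×6.16) = 0.1239 K/W
R_outer film = 1/(h_o·A) = 1/(15.2×6.16) = 0.01068 K/W
Sum of known resistances R_other = 0.1346 K/W
Total R = ΔT/Q = 34/97.4 = 0.3491 K/W
R_cork board = R_total − R_other = 0.2145 K/W
k = L/(R·A) = 0.07/(0.2145×6.16)

k ≈ 0.053 W/(m·K)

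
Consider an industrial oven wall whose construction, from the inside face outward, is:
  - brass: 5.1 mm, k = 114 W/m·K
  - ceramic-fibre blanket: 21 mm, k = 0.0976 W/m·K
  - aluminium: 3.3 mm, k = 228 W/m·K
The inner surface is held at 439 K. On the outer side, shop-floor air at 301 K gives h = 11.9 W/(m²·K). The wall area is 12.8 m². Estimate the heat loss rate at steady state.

Q ≈ 5900 W

Model the wall as resistances in series:
R_brass = L/(kA) = 0.0051/(114×12.8) = 3.495×10^-6 K/W
R_ceramic-fibre blanket = L/(kA) = 0.021/(0.0976×12.8) = 0.01681 K/W
R_aluminium = L/(kA) = 0.0033/(228×12.8) = 1.131×10^-6 K/W
R_outer film = 1/(h_o·A) = 1/(11.9×12.8) = 0.006565 K/W
R_total = 0.02338 K/W
Q = ΔT / R_total = 138 / 0.02338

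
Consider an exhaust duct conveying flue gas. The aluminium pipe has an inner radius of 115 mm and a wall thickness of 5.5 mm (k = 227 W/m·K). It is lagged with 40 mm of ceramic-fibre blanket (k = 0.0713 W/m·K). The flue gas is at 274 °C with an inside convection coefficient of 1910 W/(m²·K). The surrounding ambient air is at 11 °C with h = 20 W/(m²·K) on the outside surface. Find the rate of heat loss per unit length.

Cylindrical conduction, so R = ln(r₂/r₁)/(2πkL) per layer, in series:
R_inner film = 1/(h_i·2πr₁L) = 1/(1910×2π×0.115×1) = 7.246×10^-4 K/W
R_aluminium pipe wall = ln(120.5/115)/(2π×227×1) = 3.275×10^-5 K/W
R_ceramic-fibre blanket = ln(160.5/120.5)/(2π×0.0713×1) = 0.6398 K/W
R_outer film = 1/(h_o·2πr_oL) = 1/(20×2π×0.1605×1) = 0.04958 K/W
R_total = 0.6902 K/W
Q = ΔT/R_total = 263/0.6902

q′ ≈ 381 W/m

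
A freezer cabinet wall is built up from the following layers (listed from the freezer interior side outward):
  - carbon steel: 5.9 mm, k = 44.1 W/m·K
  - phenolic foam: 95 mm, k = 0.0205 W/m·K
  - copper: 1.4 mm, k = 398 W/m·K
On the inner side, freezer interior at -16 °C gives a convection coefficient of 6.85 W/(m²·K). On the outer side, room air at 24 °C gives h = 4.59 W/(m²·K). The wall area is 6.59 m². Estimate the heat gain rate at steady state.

Model the wall as resistances in series:
R_inner film = 1/(h_i·A) = 1/(6.85×6.59) = 0.02215 K/W
R_carbon steel = L/(kA) = 0.0059/(44.1×6.59) = 2.03×10^-5 K/W
R_phenolic foam = L/(kA) = 0.095/(0.0205×6.59) = 0.7032 K/W
R_copper = L/(kA) = 0.0014/(398×6.59) = 5.338×10^-7 K/W
R_outer film = 1/(h_o·A) = 1/(4.59×6.59) = 0.03306 K/W
R_total = 0.7584 K/W
Q = ΔT / R_total = 40 / 0.7584

Q ≈ 52.7 W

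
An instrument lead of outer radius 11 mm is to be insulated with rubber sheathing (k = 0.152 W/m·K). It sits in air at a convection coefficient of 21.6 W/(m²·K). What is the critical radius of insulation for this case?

r_cr ≈ 7.04 mm

For a cylinder r_cr = k/h = 0.152/21.6
r_cr = 7.04 mm; since the bare radius (11 mm) is above r_cr, any added insulation will reduce heat loss.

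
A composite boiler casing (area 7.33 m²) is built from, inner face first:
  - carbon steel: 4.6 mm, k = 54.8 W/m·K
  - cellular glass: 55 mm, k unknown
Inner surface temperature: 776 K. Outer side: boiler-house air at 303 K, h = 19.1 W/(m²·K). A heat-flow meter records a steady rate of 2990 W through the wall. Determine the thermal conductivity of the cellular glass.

k ≈ 0.0497 W/(m·K)

Using the resistance-network approach (series):
R_carbon steel = L/(kA) = 0.0046/(54.8×7.33) = 1.145×10^-5 K/W
R_outer film = 1/(h_o·A) = 1/(19.1×7.33) = 0.007143 K/W
Sum of known resistances R_other = 0.007154 K/W
Total R = ΔT/Q = 473/2990 = 0.1582 K/W
R_cellular glass = R_total − R_other = 0.151 K/W
k = L/(R·A) = 0.055/(0.151×7.33)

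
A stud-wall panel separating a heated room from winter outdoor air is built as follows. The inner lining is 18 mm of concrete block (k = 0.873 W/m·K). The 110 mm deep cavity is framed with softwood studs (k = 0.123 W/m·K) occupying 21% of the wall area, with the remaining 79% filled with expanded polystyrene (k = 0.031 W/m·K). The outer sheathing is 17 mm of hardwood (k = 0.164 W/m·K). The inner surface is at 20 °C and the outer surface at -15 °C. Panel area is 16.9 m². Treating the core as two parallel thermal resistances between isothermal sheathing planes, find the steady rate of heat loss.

Sheathing layers in series; stud and cavity paths in parallel between them.
R_inner = 0.018/(0.873×16.9) = 0.00122 K/W
R_stud  = 0.11/(0.123×0.21×16.9) = 0.252 K/W
R_cav   = 0.11/(0.031×0.79×16.9) = 0.2658 K/W
1/R_core = 1/R_stud + 1/R_cav → R_core = 0.1293 K/W
R_outer = 0.017/(0.164×16.9) = 0.006134 K/W
R_total = 0.1367 K/W
Q = ΔT/R_total = 35/0.1367

Q ≈ 256 W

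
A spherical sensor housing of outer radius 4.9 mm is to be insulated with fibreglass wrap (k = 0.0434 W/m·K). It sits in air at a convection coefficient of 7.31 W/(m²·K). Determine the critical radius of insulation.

For a sphere r_cr = 2k/h = 2×0.0434/7.31
r_cr = 11.9 mm; since the bare radius (4.9 mm) is below r_cr, adding a thin layer of insulation will *increase* heat loss.

r_cr ≈ 11.9 mm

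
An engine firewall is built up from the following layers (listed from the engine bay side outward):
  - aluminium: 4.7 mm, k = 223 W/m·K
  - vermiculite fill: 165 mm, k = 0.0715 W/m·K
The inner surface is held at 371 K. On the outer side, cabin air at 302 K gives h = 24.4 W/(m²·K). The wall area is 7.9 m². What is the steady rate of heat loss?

Treating each layer as a thermal resistance in series:
R_aluminium = L/(kA) = 0.0047/(223×7.9) = 2.668×10^-6 K/W
R_vermiculite fill = L/(kA) = 0.165/(0.0715×7.9) = 0.2921 K/W
R_outer film = 1/(h_o·A) = 1/(24.4×7.9) = 0.005188 K/W
R_total = 0.2973 K/W
Q = ΔT / R_total = 69 / 0.2973

Q ≈ 232 W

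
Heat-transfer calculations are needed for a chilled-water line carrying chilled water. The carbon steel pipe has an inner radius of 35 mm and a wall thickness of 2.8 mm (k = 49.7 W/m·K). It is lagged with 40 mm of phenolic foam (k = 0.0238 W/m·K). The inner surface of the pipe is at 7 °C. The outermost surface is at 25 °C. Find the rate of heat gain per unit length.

Per-layer cylindrical resistances, series-summed:
R_carbon steel pipe wall = ln(37.8/35)/(2π×49.7×1) = 2.465×10^-4 K/W
R_phenolic foam = ln(77.8/37.8)/(2π×0.0238×1) = 4.827 K/W
R_total = 4.827 K/W
Q = ΔT/R_total = 18/4.827

q′ ≈ 3.73 W/m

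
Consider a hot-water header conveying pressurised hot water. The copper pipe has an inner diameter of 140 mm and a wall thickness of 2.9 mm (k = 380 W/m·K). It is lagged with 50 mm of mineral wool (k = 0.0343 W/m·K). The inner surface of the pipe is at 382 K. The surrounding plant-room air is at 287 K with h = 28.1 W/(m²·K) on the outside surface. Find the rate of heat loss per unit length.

q′ ≈ 38.5 W/m

For a radial system each layer contributes R = ln(r_out/r_in)/(2πkL); films add R = 1/(hA).
R_copper pipe wall = ln(72.9/70)/(2π×380×1) = 1.7×10^-5 K/W
R_mineral wool = ln(122.9/72.9)/(2π×0.0343×1) = 2.423 K/W
R_outer film = 1/(h_o·2πr_oL) = 1/(28.1×2π×0.1229×1) = 0.04609 K/W
R_total = 2.47 K/W
Q = ΔT/R_total = 95/2.47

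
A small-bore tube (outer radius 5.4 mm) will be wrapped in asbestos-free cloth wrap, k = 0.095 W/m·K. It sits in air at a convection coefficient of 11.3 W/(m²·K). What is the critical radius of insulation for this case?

For a cylinder r_cr = k/h = 0.095/11.3
r_cr = 8.41 mm; since the bare radius (5.4 mm) is below r_cr, adding a thin layer of insulation will *increase* heat loss.

r_cr ≈ 8.41 mm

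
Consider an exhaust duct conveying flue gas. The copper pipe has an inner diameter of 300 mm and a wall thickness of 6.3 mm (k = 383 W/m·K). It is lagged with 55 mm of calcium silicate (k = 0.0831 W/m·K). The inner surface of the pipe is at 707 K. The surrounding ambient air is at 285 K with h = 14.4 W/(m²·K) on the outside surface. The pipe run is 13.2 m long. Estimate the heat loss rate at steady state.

Cylindrical conduction, so R = ln(r₂/r₁)/(2πkL) per layer, in series:
R_copper pipe wall = ln(156.3/150)/(2π×383×13.2) = 1.295×10^-6 K/W
R_calcium silicate = ln(211.3/156.3)/(2π×0.0831×13.2) = 0.04375 K/W
R_outer film = 1/(h_o·2πr_oL) = 1/(14.4×2π×0.2113×13.2) = 0.003963 K/W
R_total = 0.04771 K/W
Q = ΔT/R_total = 422/0.04771

Q ≈ 8850 W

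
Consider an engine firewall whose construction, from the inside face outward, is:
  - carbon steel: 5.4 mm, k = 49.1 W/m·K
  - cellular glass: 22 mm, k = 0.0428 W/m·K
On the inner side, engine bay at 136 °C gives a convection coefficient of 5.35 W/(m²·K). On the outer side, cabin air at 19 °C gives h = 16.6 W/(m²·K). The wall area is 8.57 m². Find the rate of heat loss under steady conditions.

Q ≈ 1320 W

Series thermal resistances:
R_inner film = 1/(h_i·A) = 1/(5.35×8.57) = 0.02181 K/W
R_carbon steel = L/(kA) = 0.0054/(49.1×8.57) = 1.283×10^-5 K/W
R_cellular glass = L/(kA) = 0.022/(0.0428×8.57) = 0.05998 K/W
R_outer film = 1/(h_o·A) = 1/(16.6×8.57) = 0.007029 K/W
R_total = 0.08883 K/W
Q = ΔT / R_total = 117 / 0.08883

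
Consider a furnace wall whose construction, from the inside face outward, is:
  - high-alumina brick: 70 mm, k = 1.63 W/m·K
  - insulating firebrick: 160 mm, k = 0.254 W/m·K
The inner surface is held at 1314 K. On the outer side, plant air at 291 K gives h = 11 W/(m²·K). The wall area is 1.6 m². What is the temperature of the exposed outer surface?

Model the wall as resistances in series:
R_high-alumina brick = L/(kA) = 0.07/(1.63×1.6) = 0.02684 K/W
R_insulating firebrick = L/(kA) = 0.16/(0.254×1.6) = 0.3937 K/W
R_outer film = 1/(h_o·A) = 1/(11×1.6) = 0.05682 K/W
R_total = 0.4774 K/W;  Q = ΔT/R_total = 1023/0.4774 = 2143 W
T_interface = T_inner − Q·ΣR(inner→interface) = 1314 − 2140×0.4205

T ≈ 413 K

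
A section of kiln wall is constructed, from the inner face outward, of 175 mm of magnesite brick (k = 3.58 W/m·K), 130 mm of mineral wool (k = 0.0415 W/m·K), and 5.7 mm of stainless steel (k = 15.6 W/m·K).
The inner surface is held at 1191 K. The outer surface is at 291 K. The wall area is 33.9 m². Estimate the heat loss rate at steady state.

Q ≈ 9590 W

Thermal resistances in series:
R_magnesite brick = L/(kA) = 0.175/(3.58×33.9) = 0.001442 K/W
R_mineral wool = L/(kA) = 0.13/(0.0415×33.9) = 0.09241 K/W
R_stainless steel = L/(kA) = 0.0057/(15.6×33.9) = 1.078×10^-5 K/W
R_total = 0.09386 K/W
Q = ΔT / R_total = 900 / 0.09386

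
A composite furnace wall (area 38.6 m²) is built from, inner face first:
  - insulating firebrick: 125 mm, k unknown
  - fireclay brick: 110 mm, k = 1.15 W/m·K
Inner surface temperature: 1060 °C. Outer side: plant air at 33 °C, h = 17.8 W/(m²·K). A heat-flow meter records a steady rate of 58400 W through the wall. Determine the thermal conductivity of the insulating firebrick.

Treating each layer as a thermal resistance in series:
R_fireclay brick = L/(kA) = 0.11/(1.15×38.6) = 0.002478 K/W
R_outer film = 1/(h_o·A) = 1/(17.8×38.6) = 0.001455 K/W
Sum of known resistances R_other = 0.003933 K/W
Total R = ΔT/Q = 1027/58400 = 0.01759 K/W
R_insulating firebrick = R_total − R_other = 0.01365 K/W
k = L/(R·A) = 0.125/(0.01365×38.6)

k ≈ 0.237 W/(m·K)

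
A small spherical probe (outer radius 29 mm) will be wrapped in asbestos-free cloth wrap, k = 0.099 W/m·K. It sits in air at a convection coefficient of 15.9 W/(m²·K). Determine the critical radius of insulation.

For a sphere r_cr = 2k/h = 2×0.099/15.9
r_cr = 12.5 mm; since the bare radius (29 mm) is above r_cr, any added insulation will reduce heat loss.

r_cr ≈ 12.5 mm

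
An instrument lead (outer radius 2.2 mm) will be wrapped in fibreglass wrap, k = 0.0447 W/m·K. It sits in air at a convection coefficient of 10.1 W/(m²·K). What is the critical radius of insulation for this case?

For a cylinder r_cr = k/h = 0.0447/10.1
r_cr = 4.43 mm; since the bare radius (2.2 mm) is below r_cr, adding a thin layer of insulation will *increase* heat loss.

r_cr ≈ 4.43 mm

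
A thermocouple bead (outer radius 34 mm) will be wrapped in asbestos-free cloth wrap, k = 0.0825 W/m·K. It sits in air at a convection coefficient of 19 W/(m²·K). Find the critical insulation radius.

For a sphere r_cr = 2k/h = 2×0.0825/19
r_cr = 8.68 mm; since the bare radius (34 mm) is above r_cr, any added insulation will reduce heat loss.

r_cr ≈ 8.68 mm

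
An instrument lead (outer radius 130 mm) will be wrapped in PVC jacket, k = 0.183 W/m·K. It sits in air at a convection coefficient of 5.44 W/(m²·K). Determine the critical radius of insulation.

For a cylinder r_cr = k/h = 0.183/5.44
r_cr = 33.6 mm; since the bare radius (130 mm) is above r_cr, any added insulation will reduce heat loss.

r_cr ≈ 33.6 mm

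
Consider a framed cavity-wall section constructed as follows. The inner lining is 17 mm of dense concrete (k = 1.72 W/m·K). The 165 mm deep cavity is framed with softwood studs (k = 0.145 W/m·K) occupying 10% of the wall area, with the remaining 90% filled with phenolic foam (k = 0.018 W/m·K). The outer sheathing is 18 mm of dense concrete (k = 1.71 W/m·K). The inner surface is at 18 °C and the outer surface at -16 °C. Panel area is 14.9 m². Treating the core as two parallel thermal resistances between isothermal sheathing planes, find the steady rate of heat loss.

Sheathing layers in series; stud and cavity paths in parallel between them.
R_inner = 0.017/(1.72×14.9) = 6.633×10^-4 K/W
R_stud  = 0.165/(0.145×0.1×14.9) = 0.7637 K/W
R_cav   = 0.165/(0.018×0.9×14.9) = 0.6836 K/W
1/R_core = 1/R_stud + 1/R_cav → R_core = 0.3607 K/W
R_outer = 0.018/(1.71×14.9) = 7.065×10^-4 K/W
R_total = 0.3621 K/W
Q = ΔT/R_total = 34/0.3621

Q ≈ 93.9 W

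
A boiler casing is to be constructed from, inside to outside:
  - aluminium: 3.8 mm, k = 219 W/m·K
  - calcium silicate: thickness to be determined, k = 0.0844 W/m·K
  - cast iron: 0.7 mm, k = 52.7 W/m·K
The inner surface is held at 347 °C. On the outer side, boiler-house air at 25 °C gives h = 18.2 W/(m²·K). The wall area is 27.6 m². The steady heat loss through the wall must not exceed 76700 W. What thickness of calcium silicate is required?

Model the wall as resistances in series:
R_aluminium = L/(kA) = 0.0038/(219×27.6) = 6.287×10^-7 K/W
R_cast iron = L/(kA) = 0.0007/(52.7×27.6) = 4.813×10^-7 K/W
R_outer film = 1/(h_o·A) = 1/(18.2×27.6) = 0.001991 K/W
Sum of the known resistances R_other = 0.001992 K/W
Required total resistance R_tot = ΔT/Q_allow = 322/76700 = 0.004198 K/W
R_calcium silicate = R_tot − R_other = 0.002206 K/W
L = R·k·A = 0.002206×0.0844×27.6

L ≈ 5.14 mm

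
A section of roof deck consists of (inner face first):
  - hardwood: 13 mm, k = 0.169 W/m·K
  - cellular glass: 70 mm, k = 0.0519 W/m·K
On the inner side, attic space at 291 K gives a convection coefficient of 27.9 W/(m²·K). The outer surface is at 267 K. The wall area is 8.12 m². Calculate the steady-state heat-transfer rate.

Q ≈ 133 W

Thermal resistances in series:
R_inner film = 1/(h_i·A) = 1/(27.9×8.12) = 0.004414 K/W
R_hardwood = L/(kA) = 0.013/(0.169×8.12) = 0.009473 K/W
R_cellular glass = L/(kA) = 0.07/(0.0519×8.12) = 0.1661 K/W
R_total = 0.18 K/W
Q = ΔT / R_total = 24 / 0.18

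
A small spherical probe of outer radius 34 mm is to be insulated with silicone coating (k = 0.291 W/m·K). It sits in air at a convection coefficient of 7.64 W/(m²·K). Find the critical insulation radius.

r_cr ≈ 76.2 mm

For a sphere r_cr = 2k/h = 2×0.291/7.64
r_cr = 76.2 mm; since the bare radius (34 mm) is below r_cr, adding a thin layer of insulation will *increase* heat loss.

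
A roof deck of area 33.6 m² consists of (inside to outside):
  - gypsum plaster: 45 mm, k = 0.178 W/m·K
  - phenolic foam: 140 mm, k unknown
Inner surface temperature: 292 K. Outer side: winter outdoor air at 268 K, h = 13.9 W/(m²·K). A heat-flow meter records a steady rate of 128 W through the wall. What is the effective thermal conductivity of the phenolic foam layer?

Treating each layer as a thermal resistance in series:
R_gypsum plaster = L/(kA) = 0.045/(0.178×33.6) = 0.007524 K/W
R_outer film = 1/(h_o·A) = 1/(13.9×33.6) = 0.002141 K/W
Sum of known resistances R_other = 0.009665 K/W
Total R = ΔT/Q = 24/128 = 0.1875 K/W
R_phenolic foam = R_total − R_other = 0.1778 K/W
k = L/(R·A) = 0.14/(0.1778×33.6)

k ≈ 0.0234 W/(m·K)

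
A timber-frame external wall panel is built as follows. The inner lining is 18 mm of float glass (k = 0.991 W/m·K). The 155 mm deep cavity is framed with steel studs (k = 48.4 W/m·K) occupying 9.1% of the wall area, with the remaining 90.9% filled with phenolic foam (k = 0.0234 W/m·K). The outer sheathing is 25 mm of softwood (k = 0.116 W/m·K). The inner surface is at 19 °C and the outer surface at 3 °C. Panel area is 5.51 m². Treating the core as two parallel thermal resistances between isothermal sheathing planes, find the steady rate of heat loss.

Sheathing layers in series; stud and cavity paths in parallel between them.
R_inner = 0.018/(0.991×5.51) = 0.003296 K/W
R_stud  = 0.155/(48.4×0.091×5.51) = 0.006387 K/W
R_cav   = 0.155/(0.0234×0.909×5.51) = 1.323 K/W
1/R_core = 1/R_stud + 1/R_cav → R_core = 0.006356 K/W
R_outer = 0.025/(0.116×5.51) = 0.03911 K/W
R_total = 0.04877 K/W
Q = ΔT/R_total = 16/0.04877

Q ≈ 328 W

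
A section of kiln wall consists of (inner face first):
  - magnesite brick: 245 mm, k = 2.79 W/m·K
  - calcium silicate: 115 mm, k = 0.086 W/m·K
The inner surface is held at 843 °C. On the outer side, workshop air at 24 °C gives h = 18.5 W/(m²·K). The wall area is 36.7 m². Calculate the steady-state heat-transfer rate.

Thermal resistances in series:
R_magnesite brick = L/(kA) = 0.245/(2.79×36.7) = 0.002393 K/W
R_calcium silicate = L/(kA) = 0.115/(0.086×36.7) = 0.03644 K/W
R_outer film = 1/(h_o·A) = 1/(18.5×36.7) = 0.001473 K/W
R_total = 0.0403 K/W
Q = ΔT / R_total = 819 / 0.0403

Q ≈ 20300 W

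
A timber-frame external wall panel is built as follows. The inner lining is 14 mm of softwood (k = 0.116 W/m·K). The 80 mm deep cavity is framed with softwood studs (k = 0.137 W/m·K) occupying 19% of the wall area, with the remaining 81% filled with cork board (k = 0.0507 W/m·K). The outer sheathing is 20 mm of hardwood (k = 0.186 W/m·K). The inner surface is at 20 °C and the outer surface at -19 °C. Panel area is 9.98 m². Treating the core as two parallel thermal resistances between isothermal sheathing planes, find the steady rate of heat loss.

Q ≈ 274 W

Sheathing layers in series; stud and cavity paths in parallel between them.
R_inner = 0.014/(0.116×9.98) = 0.01209 K/W
R_stud  = 0.08/(0.137×0.19×9.98) = 0.308 K/W
R_cav   = 0.08/(0.0507×0.81×9.98) = 0.1952 K/W
1/R_core = 1/R_stud + 1/R_cav → R_core = 0.1195 K/W
R_outer = 0.02/(0.186×9.98) = 0.01077 K/W
R_total = 0.1423 K/W
Q = ΔT/R_total = 39/0.1423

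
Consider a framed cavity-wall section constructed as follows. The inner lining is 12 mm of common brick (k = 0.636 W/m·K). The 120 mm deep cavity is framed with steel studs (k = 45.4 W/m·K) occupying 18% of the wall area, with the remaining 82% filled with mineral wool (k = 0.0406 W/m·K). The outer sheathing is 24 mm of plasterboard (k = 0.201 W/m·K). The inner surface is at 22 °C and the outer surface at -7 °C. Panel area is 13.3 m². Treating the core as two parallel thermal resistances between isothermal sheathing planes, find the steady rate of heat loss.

Q ≈ 2520 W

Sheathing layers in series; stud and cavity paths in parallel between them.
R_inner = 0.012/(0.636×13.3) = 0.001419 K/W
R_stud  = 0.12/(45.4×0.18×13.3) = 0.001104 K/W
R_cav   = 0.12/(0.0406×0.82×13.3) = 0.271 K/W
1/R_core = 1/R_stud + 1/R_cav → R_core = 0.0011 K/W
R_outer = 0.024/(0.201×13.3) = 0.008978 K/W
R_total = 0.0115 K/W
Q = ΔT/R_total = 29/0.0115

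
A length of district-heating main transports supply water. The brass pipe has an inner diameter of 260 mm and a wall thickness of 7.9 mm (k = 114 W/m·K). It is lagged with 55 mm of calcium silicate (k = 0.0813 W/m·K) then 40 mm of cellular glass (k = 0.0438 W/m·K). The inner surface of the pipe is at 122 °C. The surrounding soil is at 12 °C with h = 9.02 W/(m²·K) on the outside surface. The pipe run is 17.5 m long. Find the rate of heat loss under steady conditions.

For a radial system each layer contributes R = ln(r_out/r_in)/(2πkL); films add R = 1/(hA).
R_brass pipe wall = ln(137.9/130)/(2π×114×17.5) = 4.706×10^-6 K/W
R_calcium silicate = ln(192.9/137.9)/(2π×0.0813×17.5) = 0.03755 K/W
R_cellular glass = ln(232.9/192.9)/(2π×0.0438×17.5) = 0.03913 K/W
R_outer film = 1/(h_o·2πr_oL) = 1/(9.02×2π×0.2329×17.5) = 0.004329 K/W
R_total = 0.08101 K/W
Q = ΔT/R_total = 110/0.08101

Q ≈ 1360 W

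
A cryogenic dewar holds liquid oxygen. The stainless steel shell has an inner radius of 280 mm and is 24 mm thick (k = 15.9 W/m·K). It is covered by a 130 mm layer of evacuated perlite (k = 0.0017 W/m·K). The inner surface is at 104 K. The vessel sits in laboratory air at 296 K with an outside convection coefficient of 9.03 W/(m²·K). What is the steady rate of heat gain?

Each spherical layer contributes R = (1/r_i − 1/r_o)/(4πk):
R_stainless steel shell = (1/0.28 − 1/0.304)/(4π×15.9) = 0.001411 K/W
R_evacuated perlite = (1/0.304 − 1/0.434)/(4π×0.0017) = 46.12 K/W
R_outer film = 1/(h·4πr_o²) = 1/(9.03×4π×0.434²) = 0.04679 K/W
R_total = 46.17 K/W
Q = ΔT/R_total = 192/46.17

Q ≈ 4.16 W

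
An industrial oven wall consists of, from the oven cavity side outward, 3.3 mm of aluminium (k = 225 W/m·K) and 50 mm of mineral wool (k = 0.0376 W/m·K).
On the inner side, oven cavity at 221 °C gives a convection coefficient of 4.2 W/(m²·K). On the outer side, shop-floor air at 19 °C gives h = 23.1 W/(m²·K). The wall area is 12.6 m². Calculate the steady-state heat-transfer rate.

Using the resistance-network approach (series):
R_inner film = 1/(h_i·A) = 1/(4.2×12.6) = 0.0189 K/W
R_aluminium = L/(kA) = 0.0033/(225×12.6) = 1.164×10^-6 K/W
R_mineral wool = L/(kA) = 0.05/(0.0376×12.6) = 0.1055 K/W
R_outer film = 1/(h_o·A) = 1/(23.1×12.6) = 0.003436 K/W
R_total = 0.1279 K/W
Q = ΔT / R_total = 202 / 0.1279

Q ≈ 1580 W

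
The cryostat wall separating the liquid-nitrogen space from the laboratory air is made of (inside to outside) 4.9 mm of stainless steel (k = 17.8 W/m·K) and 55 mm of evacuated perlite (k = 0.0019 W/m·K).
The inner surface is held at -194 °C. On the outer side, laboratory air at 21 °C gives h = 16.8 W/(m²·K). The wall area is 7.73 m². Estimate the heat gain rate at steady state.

Q ≈ 57.3 W

Model the wall as resistances in series:
R_stainless steel = L/(kA) = 0.0049/(17.8×7.73) = 3.561×10^-5 K/W
R_evacuated perlite = L/(kA) = 0.055/(0.0019×7.73) = 3.745 K/W
R_outer film = 1/(h_o·A) = 1/(16.8×7.73) = 0.0077 K/W
R_total = 3.753 K/W
Q = ΔT / R_total = 215 / 3.753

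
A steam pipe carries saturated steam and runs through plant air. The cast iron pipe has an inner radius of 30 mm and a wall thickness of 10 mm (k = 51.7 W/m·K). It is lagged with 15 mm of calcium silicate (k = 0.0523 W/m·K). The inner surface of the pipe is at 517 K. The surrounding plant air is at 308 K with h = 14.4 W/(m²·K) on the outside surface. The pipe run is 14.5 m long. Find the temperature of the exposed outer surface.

Per-layer cylindrical resistances, series-summed:
R_cast iron pipe wall = ln(40/30)/(2π×51.7×14.5) = 6.108×10^-5 K/W
R_calcium silicate = ln(55/40)/(2π×0.0523×14.5) = 0.06683 K/W
R_outer film = 1/(h_o·2πr_oL) = 1/(14.4×2π×0.055×14.5) = 0.01386 K/W
R_total = 0.08075 K/W
Q = ΔT/R_total = 209/0.08075
Q = 2590 W
T_interface = T_inner − Q·ΣR(inner→interface) = 517 − 2590×0.06689

T ≈ 344 K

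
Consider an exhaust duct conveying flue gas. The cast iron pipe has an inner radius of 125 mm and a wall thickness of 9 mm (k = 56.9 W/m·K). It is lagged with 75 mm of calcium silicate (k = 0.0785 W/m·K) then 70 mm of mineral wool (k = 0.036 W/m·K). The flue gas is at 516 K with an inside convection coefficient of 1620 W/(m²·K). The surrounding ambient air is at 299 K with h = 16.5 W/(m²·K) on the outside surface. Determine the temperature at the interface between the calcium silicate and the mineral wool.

T ≈ 428 K

Treating each annulus and film as a series resistance:
R_inner film = 1/(h_i·2πr₁L) = 1/(1620×2π×0.125×1) = 7.86×10^-4 K/W
R_cast iron pipe wall = ln(134/125)/(2π×56.9×1) = 1.945×10^-4 K/W
R_calcium silicate = ln(209/134)/(2π×0.0785×1) = 0.9012 K/W
R_mineral wool = ln(279/209)/(2π×0.036×1) = 1.277 K/W
R_outer film = 1/(h_o·2πr_oL) = 1/(16.5×2π×0.279×1) = 0.03457 K/W
R_total = 2.214 K/W
Q = ΔT/R_total = 217/2.214
Q = 98 W/m
T_interface = T_inner − Q·ΣR(inner→interface) = 516 − 98×0.9022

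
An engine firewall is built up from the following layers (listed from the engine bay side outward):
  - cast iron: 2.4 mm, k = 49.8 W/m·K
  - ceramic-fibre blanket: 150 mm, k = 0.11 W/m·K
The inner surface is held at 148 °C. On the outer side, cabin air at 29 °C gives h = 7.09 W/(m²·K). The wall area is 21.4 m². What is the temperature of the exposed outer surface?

T ≈ 40.2 °C

Series thermal resistances:
R_cast iron = L/(kA) = 0.0024/(49.8×21.4) = 2.252×10^-6 K/W
R_ceramic-fibre blanket = L/(kA) = 0.15/(0.11×21.4) = 0.06372 K/W
R_outer film = 1/(h_o·A) = 1/(7.09×21.4) = 0.006591 K/W
R_total = 0.07031 K/W;  Q = ΔT/R_total = 119/0.07031 = 1692 W
T_interface = T_inner − Q·ΣR(inner→interface) = 148 − 1690×0.06372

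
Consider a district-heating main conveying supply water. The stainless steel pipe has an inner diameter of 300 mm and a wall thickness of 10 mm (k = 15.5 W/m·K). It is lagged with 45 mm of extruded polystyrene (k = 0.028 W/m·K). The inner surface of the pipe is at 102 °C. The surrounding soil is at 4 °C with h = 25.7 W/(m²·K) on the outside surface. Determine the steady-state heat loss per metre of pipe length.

Radial resistances (cylindrical: R_cond = ln(r_o/r_i)/(2πkL), R_conv = 1/(h·2πrL)):
R_stainless steel pipe wall = ln(160/150)/(2π×15.5×1) = 6.627×10^-4 K/W
R_extruded polystyrene = ln(205/160)/(2π×0.028×1) = 1.409 K/W
R_outer film = 1/(h_o·2πr_oL) = 1/(25.7×2π×0.205×1) = 0.03021 K/W
R_total = 1.44 K/W
Q = ΔT/R_total = 98/1.44

q′ ≈ 68.1 W/m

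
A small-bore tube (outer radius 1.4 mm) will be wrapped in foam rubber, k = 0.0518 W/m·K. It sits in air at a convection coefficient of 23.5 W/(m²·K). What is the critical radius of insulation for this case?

r_cr ≈ 2.2 mm

For a cylinder r_cr = k/h = 0.0518/23.5
r_cr = 2.2 mm; since the bare radius (1.4 mm) is below r_cr, adding a thin layer of insulation will *increase* heat loss.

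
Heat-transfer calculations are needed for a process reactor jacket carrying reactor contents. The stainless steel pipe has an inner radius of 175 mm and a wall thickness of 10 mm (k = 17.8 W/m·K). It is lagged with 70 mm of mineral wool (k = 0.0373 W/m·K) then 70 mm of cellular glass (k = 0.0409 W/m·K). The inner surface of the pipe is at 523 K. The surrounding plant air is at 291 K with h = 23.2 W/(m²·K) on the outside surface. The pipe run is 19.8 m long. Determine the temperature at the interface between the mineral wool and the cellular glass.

T ≈ 387 K

Radial resistances (cylindrical: R_cond = ln(r_o/r_i)/(2πkL), R_conv = 1/(h·2πrL)):
R_stainless steel pipe wall = ln(185/175)/(2π×17.8×19.8) = 2.509×10^-5 K/W
R_mineral wool = ln(255/185)/(2π×0.0373×19.8) = 0.06916 K/W
R_cellular glass = ln(325/255)/(2π×0.0409×19.8) = 0.04767 K/W
R_outer film = 1/(h_o·2πr_oL) = 1/(23.2×2π×0.325×19.8) = 0.001066 K/W
R_total = 0.1179 K/W
Q = ΔT/R_total = 232/0.1179
Q = 1970 W
T_interface = T_inner − Q·ΣR(inner→interface) = 523 − 1970×0.06918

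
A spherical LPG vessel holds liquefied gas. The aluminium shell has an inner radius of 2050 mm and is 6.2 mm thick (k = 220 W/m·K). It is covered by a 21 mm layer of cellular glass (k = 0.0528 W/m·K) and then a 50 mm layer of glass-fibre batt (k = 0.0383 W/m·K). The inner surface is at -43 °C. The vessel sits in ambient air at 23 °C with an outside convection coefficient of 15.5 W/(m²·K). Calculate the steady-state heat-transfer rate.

Each spherical layer contributes R = (1/r_i − 1/r_o)/(4πk):
R_aluminium shell = (1/2.05 − 1/2.0562)/(4π×220) = 5.32×10^-7 K/W
R_cellular glass = (1/2.0562 − 1/2.0772)/(4π×0.0528) = 0.00741 K/W
R_glass-fibre batt = (1/2.0772 − 1/2.1272)/(4π×0.0383) = 0.02351 K/W
R_outer film = 1/(h·4πr_o²) = 1/(15.5×4π×2.1272²) = 0.001135 K/W
R_total = 0.03206 K/W
Q = ΔT/R_total = 66/0.03206

Q ≈ 2060 W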